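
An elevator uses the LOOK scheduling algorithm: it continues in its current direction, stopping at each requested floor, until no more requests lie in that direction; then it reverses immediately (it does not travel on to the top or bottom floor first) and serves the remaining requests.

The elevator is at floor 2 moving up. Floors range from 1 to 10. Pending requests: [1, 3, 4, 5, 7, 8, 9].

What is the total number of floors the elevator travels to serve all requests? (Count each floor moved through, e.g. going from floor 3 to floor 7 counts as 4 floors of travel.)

Start at floor 2 moving up, LOOK stop order: [3, 4, 5, 7, 8, 9, 1]
  2 → 3: |3-2| = 1, total = 1
  3 → 4: |4-3| = 1, total = 2
  4 → 5: |5-4| = 1, total = 3
  5 → 7: |7-5| = 2, total = 5
  7 → 8: |8-7| = 1, total = 6
  8 → 9: |9-8| = 1, total = 7
  9 → 1: |1-9| = 8, total = 15

Answer: 15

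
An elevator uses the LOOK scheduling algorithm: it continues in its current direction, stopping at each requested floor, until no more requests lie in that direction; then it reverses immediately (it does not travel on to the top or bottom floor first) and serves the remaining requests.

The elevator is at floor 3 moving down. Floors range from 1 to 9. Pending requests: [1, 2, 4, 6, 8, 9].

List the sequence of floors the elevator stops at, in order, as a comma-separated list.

Answer: 2, 1, 4, 6, 8, 9

Derivation:
Current: 3, moving DOWN
Serve below first (descending): [2, 1]
Then reverse, serve above (ascending): [4, 6, 8, 9]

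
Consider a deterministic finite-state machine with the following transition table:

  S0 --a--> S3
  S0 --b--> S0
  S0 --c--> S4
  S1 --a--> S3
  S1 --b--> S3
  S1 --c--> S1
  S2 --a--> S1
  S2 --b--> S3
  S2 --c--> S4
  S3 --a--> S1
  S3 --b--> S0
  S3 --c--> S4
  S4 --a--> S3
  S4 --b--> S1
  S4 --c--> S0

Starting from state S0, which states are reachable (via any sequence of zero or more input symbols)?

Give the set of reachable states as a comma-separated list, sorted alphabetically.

BFS from S0:
  visit S0: S0--a-->S3 (new), S0--b-->S0 (seen), S0--c-->S4 (new)
  visit S3: S3--a-->S1 (new), S3--b-->S0 (seen), S3--c-->S4 (seen)
  visit S4: S4--a-->S3 (seen), S4--b-->S1 (seen), S4--c-->S0 (seen)
  visit S1: S1--a-->S3 (seen), S1--b-->S3 (seen), S1--c-->S1 (seen)

Answer: S0, S1, S3, S4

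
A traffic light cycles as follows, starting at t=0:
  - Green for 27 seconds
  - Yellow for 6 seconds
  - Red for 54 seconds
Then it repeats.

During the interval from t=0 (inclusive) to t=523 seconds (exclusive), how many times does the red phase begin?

Answer: 6

Derivation:
Cycle = 27+6+54 = 87s
red phase starts at t = k*87 + 33 for k=0,1,2,...
Need k*87+33 < 523 → k < 5.632
k ∈ {0, ..., 5} → 6 starts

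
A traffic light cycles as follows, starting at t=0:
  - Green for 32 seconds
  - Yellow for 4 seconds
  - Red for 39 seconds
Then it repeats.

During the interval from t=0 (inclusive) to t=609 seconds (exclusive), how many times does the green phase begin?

Cycle = 32+4+39 = 75s
green phase starts at t = k*75 + 0 for k=0,1,2,...
Need k*75+0 < 609 → k < 8.120
k ∈ {0, ..., 8} → 9 starts

Answer: 9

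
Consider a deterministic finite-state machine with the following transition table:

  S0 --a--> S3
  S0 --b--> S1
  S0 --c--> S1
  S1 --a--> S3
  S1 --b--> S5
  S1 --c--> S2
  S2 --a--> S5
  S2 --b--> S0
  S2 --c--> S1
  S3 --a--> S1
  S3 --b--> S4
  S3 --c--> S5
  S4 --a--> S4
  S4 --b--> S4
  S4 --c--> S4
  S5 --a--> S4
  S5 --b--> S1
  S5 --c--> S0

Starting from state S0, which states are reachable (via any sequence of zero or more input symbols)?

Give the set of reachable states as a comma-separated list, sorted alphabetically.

Answer: S0, S1, S2, S3, S4, S5

Derivation:
BFS from S0:
  visit S0: S0--a-->S3 (new), S0--b-->S1 (new), S0--c-->S1 (seen)
  visit S3: S3--a-->S1 (seen), S3--b-->S4 (new), S3--c-->S5 (new)
  visit S1: S1--a-->S3 (seen), S1--b-->S5 (seen), S1--c-->S2 (new)
  visit S4: S4--a-->S4 (seen), S4--b-->S4 (seen), S4--c-->S4 (seen)
  visit S5: S5--a-->S4 (seen), S5--b-->S1 (seen), S5--c-->S0 (seen)
  visit S2: S2--a-->S5 (seen), S2--b-->S0 (seen), S2--c-->S1 (seen)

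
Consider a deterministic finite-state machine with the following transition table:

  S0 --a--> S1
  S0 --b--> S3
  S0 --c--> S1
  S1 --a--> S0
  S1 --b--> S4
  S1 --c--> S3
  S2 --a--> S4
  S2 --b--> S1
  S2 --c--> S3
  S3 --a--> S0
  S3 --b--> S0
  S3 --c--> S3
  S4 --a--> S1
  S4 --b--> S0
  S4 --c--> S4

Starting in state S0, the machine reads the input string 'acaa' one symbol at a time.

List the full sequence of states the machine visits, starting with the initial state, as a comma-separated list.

Start: S0
  read 'a': S0 --a--> S1
  read 'c': S1 --c--> S3
  read 'a': S3 --a--> S0
  read 'a': S0 --a--> S1

Answer: S0, S1, S3, S0, S1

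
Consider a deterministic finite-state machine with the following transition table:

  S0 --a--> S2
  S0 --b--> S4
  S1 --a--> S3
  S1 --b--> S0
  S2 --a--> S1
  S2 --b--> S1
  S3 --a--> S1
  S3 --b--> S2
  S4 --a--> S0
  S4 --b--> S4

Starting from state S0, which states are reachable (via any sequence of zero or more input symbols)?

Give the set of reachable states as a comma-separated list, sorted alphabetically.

Answer: S0, S1, S2, S3, S4

Derivation:
BFS from S0:
  visit S0: S0--a-->S2 (new), S0--b-->S4 (new)
  visit S2: S2--a-->S1 (new), S2--b-->S1 (seen)
  visit S4: S4--a-->S0 (seen), S4--b-->S4 (seen)
  visit S1: S1--a-->S3 (new), S1--b-->S0 (seen)
  visit S3: S3--a-->S1 (seen), S3--b-->S2 (seen)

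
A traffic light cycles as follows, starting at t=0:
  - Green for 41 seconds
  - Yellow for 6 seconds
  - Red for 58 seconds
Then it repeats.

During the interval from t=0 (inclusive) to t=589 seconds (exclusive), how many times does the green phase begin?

Cycle = 41+6+58 = 105s
green phase starts at t = k*105 + 0 for k=0,1,2,...
Need k*105+0 < 589 → k < 5.610
k ∈ {0, ..., 5} → 6 starts

Answer: 6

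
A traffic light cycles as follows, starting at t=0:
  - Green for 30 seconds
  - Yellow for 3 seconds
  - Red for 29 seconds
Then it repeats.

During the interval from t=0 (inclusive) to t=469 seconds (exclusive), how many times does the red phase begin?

Answer: 8

Derivation:
Cycle = 30+3+29 = 62s
red phase starts at t = k*62 + 33 for k=0,1,2,...
Need k*62+33 < 469 → k < 7.032
k ∈ {0, ..., 7} → 8 starts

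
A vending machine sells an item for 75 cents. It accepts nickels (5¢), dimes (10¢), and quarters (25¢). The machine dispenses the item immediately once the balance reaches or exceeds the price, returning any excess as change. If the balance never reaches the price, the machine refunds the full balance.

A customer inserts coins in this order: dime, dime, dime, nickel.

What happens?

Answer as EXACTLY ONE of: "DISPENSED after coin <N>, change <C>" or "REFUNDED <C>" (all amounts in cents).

Price: 75¢
Coin 1 (dime, 10¢): balance = 10¢
Coin 2 (dime, 10¢): balance = 20¢
Coin 3 (dime, 10¢): balance = 30¢
Coin 4 (nickel, 5¢): balance = 35¢
All coins inserted, balance 35¢ < price 75¢ → REFUND 35¢

Answer: REFUNDED 35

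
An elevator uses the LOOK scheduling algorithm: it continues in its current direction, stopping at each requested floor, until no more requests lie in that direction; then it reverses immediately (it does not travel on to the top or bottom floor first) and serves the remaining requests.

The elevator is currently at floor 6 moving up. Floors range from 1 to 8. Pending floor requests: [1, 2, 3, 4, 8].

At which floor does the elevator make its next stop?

Current floor: 6, direction: up
Requests above: [8]
Requests below: [1, 2, 3, 4]
Moving up and requests lie above → nearest above is min([8]) = 8

Answer: 8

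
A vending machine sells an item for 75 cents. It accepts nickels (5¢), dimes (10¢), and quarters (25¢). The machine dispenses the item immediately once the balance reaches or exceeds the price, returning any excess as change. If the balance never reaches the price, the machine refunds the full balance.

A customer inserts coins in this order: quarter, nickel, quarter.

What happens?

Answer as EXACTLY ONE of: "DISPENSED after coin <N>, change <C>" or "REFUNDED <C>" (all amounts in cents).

Price: 75¢
Coin 1 (quarter, 25¢): balance = 25¢
Coin 2 (nickel, 5¢): balance = 30¢
Coin 3 (quarter, 25¢): balance = 55¢
All coins inserted, balance 55¢ < price 75¢ → REFUND 55¢

Answer: REFUNDED 55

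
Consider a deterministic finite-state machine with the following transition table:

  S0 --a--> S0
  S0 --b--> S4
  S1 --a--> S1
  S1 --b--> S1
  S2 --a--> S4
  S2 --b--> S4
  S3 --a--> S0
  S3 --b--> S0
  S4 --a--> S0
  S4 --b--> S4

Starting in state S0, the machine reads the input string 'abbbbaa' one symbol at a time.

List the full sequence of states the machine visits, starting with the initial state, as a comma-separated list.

Answer: S0, S0, S4, S4, S4, S4, S0, S0

Derivation:
Start: S0
  read 'a': S0 --a--> S0
  read 'b': S0 --b--> S4
  read 'b': S4 --b--> S4
  read 'b': S4 --b--> S4
  read 'b': S4 --b--> S4
  read 'a': S4 --a--> S0
  read 'a': S0 --a--> S0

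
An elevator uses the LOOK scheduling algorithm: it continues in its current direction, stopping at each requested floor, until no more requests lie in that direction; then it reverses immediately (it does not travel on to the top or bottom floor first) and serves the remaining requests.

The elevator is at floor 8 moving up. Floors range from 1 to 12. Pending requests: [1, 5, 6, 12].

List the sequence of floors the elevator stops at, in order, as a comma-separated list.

Current: 8, moving UP
Serve above first (ascending): [12]
Then reverse, serve below (descending): [6, 5, 1]

Answer: 12, 6, 5, 1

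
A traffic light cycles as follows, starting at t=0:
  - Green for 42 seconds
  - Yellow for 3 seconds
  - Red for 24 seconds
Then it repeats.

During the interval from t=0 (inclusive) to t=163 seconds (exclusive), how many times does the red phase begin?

Cycle = 42+3+24 = 69s
red phase starts at t = k*69 + 45 for k=0,1,2,...
Need k*69+45 < 163 → k < 1.710
k ∈ {0, ..., 1} → 2 starts

Answer: 2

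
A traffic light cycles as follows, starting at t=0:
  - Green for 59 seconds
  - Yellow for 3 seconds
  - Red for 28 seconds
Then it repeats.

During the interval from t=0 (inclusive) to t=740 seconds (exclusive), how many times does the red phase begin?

Answer: 8

Derivation:
Cycle = 59+3+28 = 90s
red phase starts at t = k*90 + 62 for k=0,1,2,...
Need k*90+62 < 740 → k < 7.533
k ∈ {0, ..., 7} → 8 starts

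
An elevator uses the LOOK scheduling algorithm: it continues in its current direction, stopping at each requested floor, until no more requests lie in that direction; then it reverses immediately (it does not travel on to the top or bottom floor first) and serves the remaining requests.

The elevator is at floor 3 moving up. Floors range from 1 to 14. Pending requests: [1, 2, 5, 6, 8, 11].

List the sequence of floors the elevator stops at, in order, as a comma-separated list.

Answer: 5, 6, 8, 11, 2, 1

Derivation:
Current: 3, moving UP
Serve above first (ascending): [5, 6, 8, 11]
Then reverse, serve below (descending): [2, 1]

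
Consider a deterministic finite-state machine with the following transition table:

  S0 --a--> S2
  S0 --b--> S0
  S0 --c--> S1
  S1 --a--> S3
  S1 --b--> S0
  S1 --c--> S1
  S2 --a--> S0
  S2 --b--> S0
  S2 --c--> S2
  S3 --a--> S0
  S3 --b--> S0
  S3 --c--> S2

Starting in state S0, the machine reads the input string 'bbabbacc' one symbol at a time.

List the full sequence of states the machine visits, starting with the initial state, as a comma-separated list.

Answer: S0, S0, S0, S2, S0, S0, S2, S2, S2

Derivation:
Start: S0
  read 'b': S0 --b--> S0
  read 'b': S0 --b--> S0
  read 'a': S0 --a--> S2
  read 'b': S2 --b--> S0
  read 'b': S0 --b--> S0
  read 'a': S0 --a--> S2
  read 'c': S2 --c--> S2
  read 'c': S2 --c--> S2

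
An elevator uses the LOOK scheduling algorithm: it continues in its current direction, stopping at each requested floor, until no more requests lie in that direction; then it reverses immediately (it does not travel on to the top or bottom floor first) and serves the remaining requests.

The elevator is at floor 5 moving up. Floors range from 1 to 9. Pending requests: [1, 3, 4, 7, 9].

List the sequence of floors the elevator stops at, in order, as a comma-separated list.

Answer: 7, 9, 4, 3, 1

Derivation:
Current: 5, moving UP
Serve above first (ascending): [7, 9]
Then reverse, serve below (descending): [4, 3, 1]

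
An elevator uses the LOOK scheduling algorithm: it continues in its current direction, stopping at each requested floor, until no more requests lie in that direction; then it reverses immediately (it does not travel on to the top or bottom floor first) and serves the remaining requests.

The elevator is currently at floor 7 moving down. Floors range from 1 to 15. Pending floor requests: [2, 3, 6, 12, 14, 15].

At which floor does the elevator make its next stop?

Answer: 6

Derivation:
Current floor: 7, direction: down
Requests above: [12, 14, 15]
Requests below: [2, 3, 6]
Moving down and requests lie below → nearest below is max([2, 3, 6]) = 6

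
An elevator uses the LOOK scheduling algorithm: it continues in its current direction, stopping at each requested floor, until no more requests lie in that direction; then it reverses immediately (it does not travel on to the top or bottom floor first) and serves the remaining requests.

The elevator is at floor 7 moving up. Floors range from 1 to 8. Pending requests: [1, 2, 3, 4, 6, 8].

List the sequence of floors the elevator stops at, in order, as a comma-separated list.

Current: 7, moving UP
Serve above first (ascending): [8]
Then reverse, serve below (descending): [6, 4, 3, 2, 1]

Answer: 8, 6, 4, 3, 2, 1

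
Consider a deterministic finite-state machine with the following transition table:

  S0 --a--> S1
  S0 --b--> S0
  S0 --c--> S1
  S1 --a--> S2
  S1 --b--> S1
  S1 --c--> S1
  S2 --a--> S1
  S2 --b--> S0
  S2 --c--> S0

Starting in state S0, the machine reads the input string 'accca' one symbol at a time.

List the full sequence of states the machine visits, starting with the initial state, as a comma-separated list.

Start: S0
  read 'a': S0 --a--> S1
  read 'c': S1 --c--> S1
  read 'c': S1 --c--> S1
  read 'c': S1 --c--> S1
  read 'a': S1 --a--> S2

Answer: S0, S1, S1, S1, S1, S2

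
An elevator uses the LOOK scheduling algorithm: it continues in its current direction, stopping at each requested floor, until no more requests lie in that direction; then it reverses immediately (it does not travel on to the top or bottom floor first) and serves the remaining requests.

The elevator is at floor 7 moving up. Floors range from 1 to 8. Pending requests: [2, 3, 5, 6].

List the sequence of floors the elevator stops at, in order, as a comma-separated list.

Current: 7, moving UP
Serve above first (ascending): []
Then reverse, serve below (descending): [6, 5, 3, 2]

Answer: 6, 5, 3, 2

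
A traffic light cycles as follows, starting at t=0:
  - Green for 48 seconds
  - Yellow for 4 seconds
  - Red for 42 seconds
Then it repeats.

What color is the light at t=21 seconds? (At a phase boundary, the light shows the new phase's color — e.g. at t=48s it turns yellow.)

Cycle length = 48 + 4 + 42 = 94s
t = 21, phase_t = 21 mod 94 = 21
21 < 48 (green end) → GREEN

Answer: green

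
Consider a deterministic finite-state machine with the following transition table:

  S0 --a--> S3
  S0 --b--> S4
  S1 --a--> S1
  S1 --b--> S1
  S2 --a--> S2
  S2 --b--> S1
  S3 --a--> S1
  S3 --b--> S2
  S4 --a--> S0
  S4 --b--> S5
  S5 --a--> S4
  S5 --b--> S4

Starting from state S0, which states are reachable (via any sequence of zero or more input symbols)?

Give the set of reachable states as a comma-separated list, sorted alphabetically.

Answer: S0, S1, S2, S3, S4, S5

Derivation:
BFS from S0:
  visit S0: S0--a-->S3 (new), S0--b-->S4 (new)
  visit S3: S3--a-->S1 (new), S3--b-->S2 (new)
  visit S4: S4--a-->S0 (seen), S4--b-->S5 (new)
  visit S1: S1--a-->S1 (seen), S1--b-->S1 (seen)
  visit S2: S2--a-->S2 (seen), S2--b-->S1 (seen)
  visit S5: S5--a-->S4 (seen), S5--b-->S4 (seen)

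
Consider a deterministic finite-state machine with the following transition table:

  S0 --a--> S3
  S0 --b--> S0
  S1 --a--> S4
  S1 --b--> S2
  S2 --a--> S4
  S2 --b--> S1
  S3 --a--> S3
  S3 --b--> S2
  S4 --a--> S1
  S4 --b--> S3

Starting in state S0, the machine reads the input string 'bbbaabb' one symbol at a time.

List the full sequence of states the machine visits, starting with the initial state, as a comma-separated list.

Start: S0
  read 'b': S0 --b--> S0
  read 'b': S0 --b--> S0
  read 'b': S0 --b--> S0
  read 'a': S0 --a--> S3
  read 'a': S3 --a--> S3
  read 'b': S3 --b--> S2
  read 'b': S2 --b--> S1

Answer: S0, S0, S0, S0, S3, S3, S2, S1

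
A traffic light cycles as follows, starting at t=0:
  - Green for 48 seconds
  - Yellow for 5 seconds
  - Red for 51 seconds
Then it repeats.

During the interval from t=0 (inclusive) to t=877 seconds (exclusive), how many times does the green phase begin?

Answer: 9

Derivation:
Cycle = 48+5+51 = 104s
green phase starts at t = k*104 + 0 for k=0,1,2,...
Need k*104+0 < 877 → k < 8.433
k ∈ {0, ..., 8} → 9 starts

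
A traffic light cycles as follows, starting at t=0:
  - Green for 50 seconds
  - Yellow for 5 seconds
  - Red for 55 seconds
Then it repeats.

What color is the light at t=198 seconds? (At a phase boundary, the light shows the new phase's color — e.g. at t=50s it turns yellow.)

Answer: red

Derivation:
Cycle length = 50 + 5 + 55 = 110s
t = 198, phase_t = 198 mod 110 = 88
88 >= 55 → RED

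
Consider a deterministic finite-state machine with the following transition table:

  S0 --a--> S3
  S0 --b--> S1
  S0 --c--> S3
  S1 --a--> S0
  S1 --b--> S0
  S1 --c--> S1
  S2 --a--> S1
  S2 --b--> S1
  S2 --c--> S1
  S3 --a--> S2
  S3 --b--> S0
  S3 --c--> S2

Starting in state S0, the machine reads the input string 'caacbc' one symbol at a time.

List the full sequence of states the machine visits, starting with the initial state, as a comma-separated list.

Answer: S0, S3, S2, S1, S1, S0, S3

Derivation:
Start: S0
  read 'c': S0 --c--> S3
  read 'a': S3 --a--> S2
  read 'a': S2 --a--> S1
  read 'c': S1 --c--> S1
  read 'b': S1 --b--> S0
  read 'c': S0 --c--> S3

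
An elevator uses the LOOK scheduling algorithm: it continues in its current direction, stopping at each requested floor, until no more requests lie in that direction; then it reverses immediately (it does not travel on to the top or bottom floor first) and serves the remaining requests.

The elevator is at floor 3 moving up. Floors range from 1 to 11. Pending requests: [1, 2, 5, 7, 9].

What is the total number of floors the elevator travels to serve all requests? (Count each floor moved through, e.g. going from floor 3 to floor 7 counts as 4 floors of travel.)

Answer: 14

Derivation:
Start at floor 3 moving up, LOOK stop order: [5, 7, 9, 2, 1]
  3 → 5: |5-3| = 2, total = 2
  5 → 7: |7-5| = 2, total = 4
  7 → 9: |9-7| = 2, total = 6
  9 → 2: |2-9| = 7, total = 13
  2 → 1: |1-2| = 1, total = 14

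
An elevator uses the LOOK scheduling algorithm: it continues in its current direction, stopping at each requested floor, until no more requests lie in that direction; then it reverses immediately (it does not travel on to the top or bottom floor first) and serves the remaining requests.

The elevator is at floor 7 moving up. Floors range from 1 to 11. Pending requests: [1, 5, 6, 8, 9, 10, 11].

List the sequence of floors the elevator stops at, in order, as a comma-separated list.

Answer: 8, 9, 10, 11, 6, 5, 1

Derivation:
Current: 7, moving UP
Serve above first (ascending): [8, 9, 10, 11]
Then reverse, serve below (descending): [6, 5, 1]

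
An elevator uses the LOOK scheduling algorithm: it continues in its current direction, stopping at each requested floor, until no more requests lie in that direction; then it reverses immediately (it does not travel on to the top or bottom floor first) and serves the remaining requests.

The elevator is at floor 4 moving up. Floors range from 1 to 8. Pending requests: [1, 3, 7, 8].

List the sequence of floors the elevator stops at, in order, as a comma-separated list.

Answer: 7, 8, 3, 1

Derivation:
Current: 4, moving UP
Serve above first (ascending): [7, 8]
Then reverse, serve below (descending): [3, 1]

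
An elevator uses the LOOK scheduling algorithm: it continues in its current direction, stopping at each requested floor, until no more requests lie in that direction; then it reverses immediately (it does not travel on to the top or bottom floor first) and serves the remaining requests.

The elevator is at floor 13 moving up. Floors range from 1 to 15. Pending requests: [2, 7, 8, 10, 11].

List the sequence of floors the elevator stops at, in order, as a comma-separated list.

Answer: 11, 10, 8, 7, 2

Derivation:
Current: 13, moving UP
Serve above first (ascending): []
Then reverse, serve below (descending): [11, 10, 8, 7, 2]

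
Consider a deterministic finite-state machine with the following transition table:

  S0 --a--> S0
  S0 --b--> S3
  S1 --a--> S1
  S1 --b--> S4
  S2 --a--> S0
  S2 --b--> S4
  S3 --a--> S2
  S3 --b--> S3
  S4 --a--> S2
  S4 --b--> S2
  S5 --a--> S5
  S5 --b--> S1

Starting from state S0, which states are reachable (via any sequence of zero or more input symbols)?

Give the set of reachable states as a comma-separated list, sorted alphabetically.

BFS from S0:
  visit S0: S0--a-->S0 (seen), S0--b-->S3 (new)
  visit S3: S3--a-->S2 (new), S3--b-->S3 (seen)
  visit S2: S2--a-->S0 (seen), S2--b-->S4 (new)
  visit S4: S4--a-->S2 (seen), S4--b-->S2 (seen)

Answer: S0, S2, S3, S4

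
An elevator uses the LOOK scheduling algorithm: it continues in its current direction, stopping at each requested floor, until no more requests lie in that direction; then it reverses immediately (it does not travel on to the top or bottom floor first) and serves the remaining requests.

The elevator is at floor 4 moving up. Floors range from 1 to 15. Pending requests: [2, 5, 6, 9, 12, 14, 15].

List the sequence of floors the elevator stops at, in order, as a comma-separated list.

Current: 4, moving UP
Serve above first (ascending): [5, 6, 9, 12, 14, 15]
Then reverse, serve below (descending): [2]

Answer: 5, 6, 9, 12, 14, 15, 2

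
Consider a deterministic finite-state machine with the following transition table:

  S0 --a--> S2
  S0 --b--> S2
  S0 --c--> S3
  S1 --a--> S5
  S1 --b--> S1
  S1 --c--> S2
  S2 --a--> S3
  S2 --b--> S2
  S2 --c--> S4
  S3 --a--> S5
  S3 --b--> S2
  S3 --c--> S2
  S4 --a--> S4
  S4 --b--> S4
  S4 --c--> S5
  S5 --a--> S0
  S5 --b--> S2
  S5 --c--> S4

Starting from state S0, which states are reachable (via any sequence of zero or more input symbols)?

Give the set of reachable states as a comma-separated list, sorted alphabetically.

BFS from S0:
  visit S0: S0--a-->S2 (new), S0--b-->S2 (seen), S0--c-->S3 (new)
  visit S2: S2--a-->S3 (seen), S2--b-->S2 (seen), S2--c-->S4 (new)
  visit S3: S3--a-->S5 (new), S3--b-->S2 (seen), S3--c-->S2 (seen)
  visit S4: S4--a-->S4 (seen), S4--b-->S4 (seen), S4--c-->S5 (seen)
  visit S5: S5--a-->S0 (seen), S5--b-->S2 (seen), S5--c-->S4 (seen)

Answer: S0, S2, S3, S4, S5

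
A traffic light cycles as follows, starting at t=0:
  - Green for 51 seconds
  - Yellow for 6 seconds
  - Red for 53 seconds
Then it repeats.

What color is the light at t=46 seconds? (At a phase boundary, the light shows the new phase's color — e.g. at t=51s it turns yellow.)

Cycle length = 51 + 6 + 53 = 110s
t = 46, phase_t = 46 mod 110 = 46
46 < 51 (green end) → GREEN

Answer: green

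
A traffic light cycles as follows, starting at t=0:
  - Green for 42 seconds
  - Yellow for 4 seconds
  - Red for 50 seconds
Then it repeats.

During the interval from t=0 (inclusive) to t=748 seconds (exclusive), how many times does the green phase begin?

Cycle = 42+4+50 = 96s
green phase starts at t = k*96 + 0 for k=0,1,2,...
Need k*96+0 < 748 → k < 7.792
k ∈ {0, ..., 7} → 8 starts

Answer: 8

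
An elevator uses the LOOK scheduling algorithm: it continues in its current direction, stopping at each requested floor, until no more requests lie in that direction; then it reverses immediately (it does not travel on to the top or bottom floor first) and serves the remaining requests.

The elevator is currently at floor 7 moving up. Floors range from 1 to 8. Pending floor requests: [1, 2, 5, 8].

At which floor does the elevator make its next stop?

Answer: 8

Derivation:
Current floor: 7, direction: up
Requests above: [8]
Requests below: [1, 2, 5]
Moving up and requests lie above → nearest above is min([8]) = 8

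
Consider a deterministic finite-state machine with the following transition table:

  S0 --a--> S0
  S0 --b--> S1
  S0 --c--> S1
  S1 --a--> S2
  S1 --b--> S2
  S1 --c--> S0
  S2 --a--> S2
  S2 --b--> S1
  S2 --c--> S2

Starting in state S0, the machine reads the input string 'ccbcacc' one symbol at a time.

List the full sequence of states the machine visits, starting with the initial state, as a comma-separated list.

Answer: S0, S1, S0, S1, S0, S0, S1, S0

Derivation:
Start: S0
  read 'c': S0 --c--> S1
  read 'c': S1 --c--> S0
  read 'b': S0 --b--> S1
  read 'c': S1 --c--> S0
  read 'a': S0 --a--> S0
  read 'c': S0 --c--> S1
  read 'c': S1 --c--> S0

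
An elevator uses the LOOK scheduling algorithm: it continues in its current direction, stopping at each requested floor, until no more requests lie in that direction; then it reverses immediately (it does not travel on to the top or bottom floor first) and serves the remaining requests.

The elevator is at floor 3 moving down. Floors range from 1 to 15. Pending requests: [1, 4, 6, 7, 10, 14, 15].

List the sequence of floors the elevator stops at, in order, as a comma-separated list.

Answer: 1, 4, 6, 7, 10, 14, 15

Derivation:
Current: 3, moving DOWN
Serve below first (descending): [1]
Then reverse, serve above (ascending): [4, 6, 7, 10, 14, 15]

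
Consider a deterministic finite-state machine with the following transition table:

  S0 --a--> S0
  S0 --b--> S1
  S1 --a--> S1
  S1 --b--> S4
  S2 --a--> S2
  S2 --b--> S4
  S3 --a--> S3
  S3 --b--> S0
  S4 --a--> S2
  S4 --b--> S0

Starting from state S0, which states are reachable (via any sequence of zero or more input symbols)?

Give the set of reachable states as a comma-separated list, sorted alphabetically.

BFS from S0:
  visit S0: S0--a-->S0 (seen), S0--b-->S1 (new)
  visit S1: S1--a-->S1 (seen), S1--b-->S4 (new)
  visit S4: S4--a-->S2 (new), S4--b-->S0 (seen)
  visit S2: S2--a-->S2 (seen), S2--b-->S4 (seen)

Answer: S0, S1, S2, S4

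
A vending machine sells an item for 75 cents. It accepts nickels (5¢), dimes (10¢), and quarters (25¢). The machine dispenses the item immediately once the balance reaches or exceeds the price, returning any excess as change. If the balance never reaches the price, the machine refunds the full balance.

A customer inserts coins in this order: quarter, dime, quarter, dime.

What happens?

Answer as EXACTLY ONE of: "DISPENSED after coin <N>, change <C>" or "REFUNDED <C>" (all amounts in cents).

Answer: REFUNDED 70

Derivation:
Price: 75¢
Coin 1 (quarter, 25¢): balance = 25¢
Coin 2 (dime, 10¢): balance = 35¢
Coin 3 (quarter, 25¢): balance = 60¢
Coin 4 (dime, 10¢): balance = 70¢
All coins inserted, balance 70¢ < price 75¢ → REFUND 70¢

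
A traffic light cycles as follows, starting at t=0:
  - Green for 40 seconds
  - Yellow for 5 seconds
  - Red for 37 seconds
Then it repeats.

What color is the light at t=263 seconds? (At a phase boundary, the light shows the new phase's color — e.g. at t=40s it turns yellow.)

Answer: green

Derivation:
Cycle length = 40 + 5 + 37 = 82s
t = 263, phase_t = 263 mod 82 = 17
17 < 40 (green end) → GREEN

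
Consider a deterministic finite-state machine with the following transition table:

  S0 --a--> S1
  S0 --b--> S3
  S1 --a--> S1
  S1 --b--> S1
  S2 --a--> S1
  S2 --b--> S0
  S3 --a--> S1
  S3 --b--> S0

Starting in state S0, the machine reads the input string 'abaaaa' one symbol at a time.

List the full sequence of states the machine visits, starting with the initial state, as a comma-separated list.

Start: S0
  read 'a': S0 --a--> S1
  read 'b': S1 --b--> S1
  read 'a': S1 --a--> S1
  read 'a': S1 --a--> S1
  read 'a': S1 --a--> S1
  read 'a': S1 --a--> S1

Answer: S0, S1, S1, S1, S1, S1, S1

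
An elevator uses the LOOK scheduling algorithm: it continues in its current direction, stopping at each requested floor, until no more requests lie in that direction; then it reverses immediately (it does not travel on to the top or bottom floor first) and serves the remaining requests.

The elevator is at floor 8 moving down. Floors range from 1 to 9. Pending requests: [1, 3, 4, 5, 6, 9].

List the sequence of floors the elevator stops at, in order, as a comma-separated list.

Answer: 6, 5, 4, 3, 1, 9

Derivation:
Current: 8, moving DOWN
Serve below first (descending): [6, 5, 4, 3, 1]
Then reverse, serve above (ascending): [9]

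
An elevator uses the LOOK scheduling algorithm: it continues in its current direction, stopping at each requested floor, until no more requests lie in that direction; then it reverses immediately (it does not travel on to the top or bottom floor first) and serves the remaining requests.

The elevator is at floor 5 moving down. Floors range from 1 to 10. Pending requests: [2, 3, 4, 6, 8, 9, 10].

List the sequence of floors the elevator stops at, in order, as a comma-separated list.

Current: 5, moving DOWN
Serve below first (descending): [4, 3, 2]
Then reverse, serve above (ascending): [6, 8, 9, 10]

Answer: 4, 3, 2, 6, 8, 9, 10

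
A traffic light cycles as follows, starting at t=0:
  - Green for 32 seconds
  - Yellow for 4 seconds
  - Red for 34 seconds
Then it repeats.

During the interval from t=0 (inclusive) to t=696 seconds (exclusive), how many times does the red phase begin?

Answer: 10

Derivation:
Cycle = 32+4+34 = 70s
red phase starts at t = k*70 + 36 for k=0,1,2,...
Need k*70+36 < 696 → k < 9.429
k ∈ {0, ..., 9} → 10 starts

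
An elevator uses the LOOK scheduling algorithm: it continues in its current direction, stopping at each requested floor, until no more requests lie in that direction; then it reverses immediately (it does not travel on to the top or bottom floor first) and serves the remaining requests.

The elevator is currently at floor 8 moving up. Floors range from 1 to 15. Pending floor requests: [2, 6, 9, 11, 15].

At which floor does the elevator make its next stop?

Answer: 9

Derivation:
Current floor: 8, direction: up
Requests above: [9, 11, 15]
Requests below: [2, 6]
Moving up and requests lie above → nearest above is min([9, 11, 15]) = 9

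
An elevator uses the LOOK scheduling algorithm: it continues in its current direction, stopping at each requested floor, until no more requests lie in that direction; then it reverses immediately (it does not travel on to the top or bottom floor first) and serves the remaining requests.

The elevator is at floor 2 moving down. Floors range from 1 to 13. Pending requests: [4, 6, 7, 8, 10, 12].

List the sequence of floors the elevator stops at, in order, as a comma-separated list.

Answer: 4, 6, 7, 8, 10, 12

Derivation:
Current: 2, moving DOWN
Serve below first (descending): []
Then reverse, serve above (ascending): [4, 6, 7, 8, 10, 12]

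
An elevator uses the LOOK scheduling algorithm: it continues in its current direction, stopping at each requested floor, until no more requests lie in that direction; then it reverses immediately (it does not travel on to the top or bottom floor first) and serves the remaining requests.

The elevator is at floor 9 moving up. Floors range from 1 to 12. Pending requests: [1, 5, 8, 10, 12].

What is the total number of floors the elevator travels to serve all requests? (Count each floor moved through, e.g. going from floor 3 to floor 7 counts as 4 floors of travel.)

Start at floor 9 moving up, LOOK stop order: [10, 12, 8, 5, 1]
  9 → 10: |10-9| = 1, total = 1
  10 → 12: |12-10| = 2, total = 3
  12 → 8: |8-12| = 4, total = 7
  8 → 5: |5-8| = 3, total = 10
  5 → 1: |1-5| = 4, total = 14

Answer: 14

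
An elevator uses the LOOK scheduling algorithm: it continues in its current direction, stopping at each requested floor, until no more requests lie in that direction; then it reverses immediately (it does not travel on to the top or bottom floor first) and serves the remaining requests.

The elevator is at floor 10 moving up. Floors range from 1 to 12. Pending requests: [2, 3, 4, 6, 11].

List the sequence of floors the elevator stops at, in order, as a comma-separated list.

Answer: 11, 6, 4, 3, 2

Derivation:
Current: 10, moving UP
Serve above first (ascending): [11]
Then reverse, serve below (descending): [6, 4, 3, 2]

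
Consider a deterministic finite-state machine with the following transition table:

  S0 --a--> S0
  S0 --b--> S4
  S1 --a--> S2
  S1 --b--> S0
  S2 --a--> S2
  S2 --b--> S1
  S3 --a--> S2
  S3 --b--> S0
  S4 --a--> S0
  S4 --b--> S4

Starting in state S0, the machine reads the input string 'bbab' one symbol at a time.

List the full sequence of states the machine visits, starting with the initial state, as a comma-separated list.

Start: S0
  read 'b': S0 --b--> S4
  read 'b': S4 --b--> S4
  read 'a': S4 --a--> S0
  read 'b': S0 --b--> S4

Answer: S0, S4, S4, S0, S4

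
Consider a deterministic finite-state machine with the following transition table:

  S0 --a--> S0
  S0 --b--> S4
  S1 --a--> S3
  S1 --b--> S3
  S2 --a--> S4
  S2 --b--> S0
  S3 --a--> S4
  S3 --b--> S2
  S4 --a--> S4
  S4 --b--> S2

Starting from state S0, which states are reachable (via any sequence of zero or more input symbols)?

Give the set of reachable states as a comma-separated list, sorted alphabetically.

Answer: S0, S2, S4

Derivation:
BFS from S0:
  visit S0: S0--a-->S0 (seen), S0--b-->S4 (new)
  visit S4: S4--a-->S4 (seen), S4--b-->S2 (new)
  visit S2: S2--a-->S4 (seen), S2--b-->S0 (seen)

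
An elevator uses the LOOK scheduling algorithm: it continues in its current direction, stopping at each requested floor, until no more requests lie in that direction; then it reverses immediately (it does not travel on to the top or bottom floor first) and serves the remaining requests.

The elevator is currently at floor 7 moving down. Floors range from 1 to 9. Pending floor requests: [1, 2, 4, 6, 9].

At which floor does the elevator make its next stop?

Answer: 6

Derivation:
Current floor: 7, direction: down
Requests above: [9]
Requests below: [1, 2, 4, 6]
Moving down and requests lie below → nearest below is max([1, 2, 4, 6]) = 6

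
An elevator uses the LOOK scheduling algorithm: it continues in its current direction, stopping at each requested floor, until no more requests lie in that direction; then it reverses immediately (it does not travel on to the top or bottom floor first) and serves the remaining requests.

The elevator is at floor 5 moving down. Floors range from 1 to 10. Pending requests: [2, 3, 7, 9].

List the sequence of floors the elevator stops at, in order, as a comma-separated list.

Current: 5, moving DOWN
Serve below first (descending): [3, 2]
Then reverse, serve above (ascending): [7, 9]

Answer: 3, 2, 7, 9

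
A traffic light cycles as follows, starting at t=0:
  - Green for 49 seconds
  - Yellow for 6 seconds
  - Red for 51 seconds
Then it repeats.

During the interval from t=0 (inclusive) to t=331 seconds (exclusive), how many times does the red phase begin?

Cycle = 49+6+51 = 106s
red phase starts at t = k*106 + 55 for k=0,1,2,...
Need k*106+55 < 331 → k < 2.604
k ∈ {0, ..., 2} → 3 starts

Answer: 3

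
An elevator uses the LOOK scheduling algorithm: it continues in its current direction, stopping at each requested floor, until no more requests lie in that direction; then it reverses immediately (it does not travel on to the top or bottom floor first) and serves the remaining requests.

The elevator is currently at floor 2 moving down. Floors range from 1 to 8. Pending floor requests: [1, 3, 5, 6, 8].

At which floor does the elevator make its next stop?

Current floor: 2, direction: down
Requests above: [3, 5, 6, 8]
Requests below: [1]
Moving down and requests lie below → nearest below is max([1]) = 1

Answer: 1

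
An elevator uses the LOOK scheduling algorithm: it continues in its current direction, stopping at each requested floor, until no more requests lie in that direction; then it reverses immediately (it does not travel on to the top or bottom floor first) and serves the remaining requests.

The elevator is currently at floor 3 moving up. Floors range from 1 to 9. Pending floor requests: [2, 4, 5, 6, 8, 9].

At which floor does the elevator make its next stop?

Answer: 4

Derivation:
Current floor: 3, direction: up
Requests above: [4, 5, 6, 8, 9]
Requests below: [2]
Moving up and requests lie above → nearest above is min([4, 5, 6, 8, 9]) = 4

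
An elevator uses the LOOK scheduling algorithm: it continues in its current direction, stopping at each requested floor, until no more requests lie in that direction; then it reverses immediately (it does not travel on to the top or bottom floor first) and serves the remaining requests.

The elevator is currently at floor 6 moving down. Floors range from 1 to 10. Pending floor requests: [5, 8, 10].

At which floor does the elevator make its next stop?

Current floor: 6, direction: down
Requests above: [8, 10]
Requests below: [5]
Moving down and requests lie below → nearest below is max([5]) = 5

Answer: 5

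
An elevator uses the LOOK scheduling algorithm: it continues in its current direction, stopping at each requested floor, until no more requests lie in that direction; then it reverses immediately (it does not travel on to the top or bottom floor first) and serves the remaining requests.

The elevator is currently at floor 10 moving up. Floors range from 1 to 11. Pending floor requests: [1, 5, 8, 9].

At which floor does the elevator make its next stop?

Answer: 9

Derivation:
Current floor: 10, direction: up
Requests above: []
Requests below: [1, 5, 8, 9]
Moving up but no requests above → reverse; nearest below is max([1, 5, 8, 9]) = 9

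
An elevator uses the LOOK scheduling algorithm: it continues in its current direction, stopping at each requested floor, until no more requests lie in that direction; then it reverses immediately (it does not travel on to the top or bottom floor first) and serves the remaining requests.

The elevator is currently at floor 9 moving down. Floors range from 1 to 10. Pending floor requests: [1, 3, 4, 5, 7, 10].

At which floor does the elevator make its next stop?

Answer: 7

Derivation:
Current floor: 9, direction: down
Requests above: [10]
Requests below: [1, 3, 4, 5, 7]
Moving down and requests lie below → nearest below is max([1, 3, 4, 5, 7]) = 7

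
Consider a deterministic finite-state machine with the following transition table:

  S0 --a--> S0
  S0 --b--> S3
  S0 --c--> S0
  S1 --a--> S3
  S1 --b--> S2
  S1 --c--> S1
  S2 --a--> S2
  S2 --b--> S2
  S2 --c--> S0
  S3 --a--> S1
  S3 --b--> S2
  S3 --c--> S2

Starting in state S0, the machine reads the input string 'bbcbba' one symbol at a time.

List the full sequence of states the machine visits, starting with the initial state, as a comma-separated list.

Start: S0
  read 'b': S0 --b--> S3
  read 'b': S3 --b--> S2
  read 'c': S2 --c--> S0
  read 'b': S0 --b--> S3
  read 'b': S3 --b--> S2
  read 'a': S2 --a--> S2

Answer: S0, S3, S2, S0, S3, S2, S2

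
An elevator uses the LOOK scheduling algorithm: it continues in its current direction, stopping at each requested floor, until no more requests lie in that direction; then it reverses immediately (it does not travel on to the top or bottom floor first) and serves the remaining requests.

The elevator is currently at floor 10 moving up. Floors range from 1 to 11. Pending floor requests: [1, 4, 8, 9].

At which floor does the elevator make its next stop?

Current floor: 10, direction: up
Requests above: []
Requests below: [1, 4, 8, 9]
Moving up but no requests above → reverse; nearest below is max([1, 4, 8, 9]) = 9

Answer: 9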